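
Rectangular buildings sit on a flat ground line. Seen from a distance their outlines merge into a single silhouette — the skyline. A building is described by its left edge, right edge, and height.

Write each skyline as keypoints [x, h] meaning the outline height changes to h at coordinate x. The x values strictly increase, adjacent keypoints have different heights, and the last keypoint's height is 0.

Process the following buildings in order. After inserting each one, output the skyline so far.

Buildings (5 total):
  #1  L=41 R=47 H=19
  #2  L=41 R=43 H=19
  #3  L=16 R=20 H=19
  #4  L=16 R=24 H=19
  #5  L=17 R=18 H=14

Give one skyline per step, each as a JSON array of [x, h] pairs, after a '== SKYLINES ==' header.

== SKYLINES ==
[[41,19],[47,0]]
[[41,19],[47,0]]
[[16,19],[20,0],[41,19],[47,0]]
[[16,19],[24,0],[41,19],[47,0]]
[[16,19],[24,0],[41,19],[47,0]]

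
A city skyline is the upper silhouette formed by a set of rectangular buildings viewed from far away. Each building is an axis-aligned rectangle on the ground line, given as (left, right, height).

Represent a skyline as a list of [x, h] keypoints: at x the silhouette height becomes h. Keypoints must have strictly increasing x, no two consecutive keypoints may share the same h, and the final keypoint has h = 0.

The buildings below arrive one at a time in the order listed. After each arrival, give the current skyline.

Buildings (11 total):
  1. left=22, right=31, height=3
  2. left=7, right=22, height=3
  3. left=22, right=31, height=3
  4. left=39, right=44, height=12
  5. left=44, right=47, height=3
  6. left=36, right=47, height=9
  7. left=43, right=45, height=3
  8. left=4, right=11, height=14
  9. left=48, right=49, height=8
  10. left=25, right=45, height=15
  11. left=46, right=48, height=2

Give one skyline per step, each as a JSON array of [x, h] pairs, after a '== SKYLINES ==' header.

== SKYLINES ==
[[22,3],[31,0]]
[[7,3],[31,0]]
[[7,3],[31,0]]
[[7,3],[31,0],[39,12],[44,0]]
[[7,3],[31,0],[39,12],[44,3],[47,0]]
[[7,3],[31,0],[36,9],[39,12],[44,9],[47,0]]
[[7,3],[31,0],[36,9],[39,12],[44,9],[47,0]]
[[4,14],[11,3],[31,0],[36,9],[39,12],[44,9],[47,0]]
[[4,14],[11,3],[31,0],[36,9],[39,12],[44,9],[47,0],[48,8],[49,0]]
[[4,14],[11,3],[25,15],[45,9],[47,0],[48,8],[49,0]]
[[4,14],[11,3],[25,15],[45,9],[47,2],[48,8],[49,0]]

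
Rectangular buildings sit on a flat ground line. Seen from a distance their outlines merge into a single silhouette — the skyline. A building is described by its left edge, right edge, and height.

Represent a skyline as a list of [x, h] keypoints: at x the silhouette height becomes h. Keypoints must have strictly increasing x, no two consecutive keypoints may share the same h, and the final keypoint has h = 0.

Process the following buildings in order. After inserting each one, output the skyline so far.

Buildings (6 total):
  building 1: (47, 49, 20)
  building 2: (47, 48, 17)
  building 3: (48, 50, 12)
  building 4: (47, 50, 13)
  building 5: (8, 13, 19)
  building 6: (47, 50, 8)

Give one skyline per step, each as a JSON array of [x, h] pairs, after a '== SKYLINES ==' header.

== SKYLINES ==
[[47,20],[49,0]]
[[47,20],[49,0]]
[[47,20],[49,12],[50,0]]
[[47,20],[49,13],[50,0]]
[[8,19],[13,0],[47,20],[49,13],[50,0]]
[[8,19],[13,0],[47,20],[49,13],[50,0]]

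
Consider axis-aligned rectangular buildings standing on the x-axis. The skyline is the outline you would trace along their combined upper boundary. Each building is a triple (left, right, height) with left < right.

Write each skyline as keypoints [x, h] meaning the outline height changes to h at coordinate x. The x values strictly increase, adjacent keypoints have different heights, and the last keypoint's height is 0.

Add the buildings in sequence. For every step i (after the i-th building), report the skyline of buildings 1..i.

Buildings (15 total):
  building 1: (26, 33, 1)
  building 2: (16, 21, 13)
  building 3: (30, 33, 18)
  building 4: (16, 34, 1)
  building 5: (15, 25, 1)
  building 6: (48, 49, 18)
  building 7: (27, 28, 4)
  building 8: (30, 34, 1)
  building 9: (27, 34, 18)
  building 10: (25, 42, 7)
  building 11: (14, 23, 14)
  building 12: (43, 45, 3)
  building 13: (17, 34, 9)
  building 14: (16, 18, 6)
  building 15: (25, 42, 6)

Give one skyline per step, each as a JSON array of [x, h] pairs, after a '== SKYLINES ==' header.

== SKYLINES ==
[[26,1],[33,0]]
[[16,13],[21,0],[26,1],[33,0]]
[[16,13],[21,0],[26,1],[30,18],[33,0]]
[[16,13],[21,1],[30,18],[33,1],[34,0]]
[[15,1],[16,13],[21,1],[30,18],[33,1],[34,0]]
[[15,1],[16,13],[21,1],[30,18],[33,1],[34,0],[48,18],[49,0]]
[[15,1],[16,13],[21,1],[27,4],[28,1],[30,18],[33,1],[34,0],[48,18],[49,0]]
[[15,1],[16,13],[21,1],[27,4],[28,1],[30,18],[33,1],[34,0],[48,18],[49,0]]
[[15,1],[16,13],[21,1],[27,18],[34,0],[48,18],[49,0]]
[[15,1],[16,13],[21,1],[25,7],[27,18],[34,7],[42,0],[48,18],[49,0]]
[[14,14],[23,1],[25,7],[27,18],[34,7],[42,0],[48,18],[49,0]]
[[14,14],[23,1],[25,7],[27,18],[34,7],[42,0],[43,3],[45,0],[48,18],[49,0]]
[[14,14],[23,9],[27,18],[34,7],[42,0],[43,3],[45,0],[48,18],[49,0]]
[[14,14],[23,9],[27,18],[34,7],[42,0],[43,3],[45,0],[48,18],[49,0]]
[[14,14],[23,9],[27,18],[34,7],[42,0],[43,3],[45,0],[48,18],[49,0]]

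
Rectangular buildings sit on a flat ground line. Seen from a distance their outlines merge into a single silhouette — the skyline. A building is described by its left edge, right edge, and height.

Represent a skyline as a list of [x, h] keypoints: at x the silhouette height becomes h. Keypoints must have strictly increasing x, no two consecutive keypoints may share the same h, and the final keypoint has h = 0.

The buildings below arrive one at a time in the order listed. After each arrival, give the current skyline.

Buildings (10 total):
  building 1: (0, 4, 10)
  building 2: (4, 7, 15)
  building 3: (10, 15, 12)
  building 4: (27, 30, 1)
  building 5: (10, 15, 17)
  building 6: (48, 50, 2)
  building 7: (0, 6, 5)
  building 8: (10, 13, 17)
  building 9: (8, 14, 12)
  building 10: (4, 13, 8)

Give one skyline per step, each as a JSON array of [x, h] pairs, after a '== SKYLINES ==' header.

== SKYLINES ==
[[0,10],[4,0]]
[[0,10],[4,15],[7,0]]
[[0,10],[4,15],[7,0],[10,12],[15,0]]
[[0,10],[4,15],[7,0],[10,12],[15,0],[27,1],[30,0]]
[[0,10],[4,15],[7,0],[10,17],[15,0],[27,1],[30,0]]
[[0,10],[4,15],[7,0],[10,17],[15,0],[27,1],[30,0],[48,2],[50,0]]
[[0,10],[4,15],[7,0],[10,17],[15,0],[27,1],[30,0],[48,2],[50,0]]
[[0,10],[4,15],[7,0],[10,17],[15,0],[27,1],[30,0],[48,2],[50,0]]
[[0,10],[4,15],[7,0],[8,12],[10,17],[15,0],[27,1],[30,0],[48,2],[50,0]]
[[0,10],[4,15],[7,8],[8,12],[10,17],[15,0],[27,1],[30,0],[48,2],[50,0]]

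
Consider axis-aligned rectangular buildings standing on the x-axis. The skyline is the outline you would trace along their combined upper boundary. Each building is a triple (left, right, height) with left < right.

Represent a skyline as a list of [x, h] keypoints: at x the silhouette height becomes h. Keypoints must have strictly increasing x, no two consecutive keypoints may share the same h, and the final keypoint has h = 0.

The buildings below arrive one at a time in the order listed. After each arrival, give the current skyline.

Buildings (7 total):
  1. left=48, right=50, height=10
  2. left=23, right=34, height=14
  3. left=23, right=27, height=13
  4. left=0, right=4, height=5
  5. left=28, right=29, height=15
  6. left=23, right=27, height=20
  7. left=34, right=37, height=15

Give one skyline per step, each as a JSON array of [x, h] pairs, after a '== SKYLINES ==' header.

== SKYLINES ==
[[48,10],[50,0]]
[[23,14],[34,0],[48,10],[50,0]]
[[23,14],[34,0],[48,10],[50,0]]
[[0,5],[4,0],[23,14],[34,0],[48,10],[50,0]]
[[0,5],[4,0],[23,14],[28,15],[29,14],[34,0],[48,10],[50,0]]
[[0,5],[4,0],[23,20],[27,14],[28,15],[29,14],[34,0],[48,10],[50,0]]
[[0,5],[4,0],[23,20],[27,14],[28,15],[29,14],[34,15],[37,0],[48,10],[50,0]]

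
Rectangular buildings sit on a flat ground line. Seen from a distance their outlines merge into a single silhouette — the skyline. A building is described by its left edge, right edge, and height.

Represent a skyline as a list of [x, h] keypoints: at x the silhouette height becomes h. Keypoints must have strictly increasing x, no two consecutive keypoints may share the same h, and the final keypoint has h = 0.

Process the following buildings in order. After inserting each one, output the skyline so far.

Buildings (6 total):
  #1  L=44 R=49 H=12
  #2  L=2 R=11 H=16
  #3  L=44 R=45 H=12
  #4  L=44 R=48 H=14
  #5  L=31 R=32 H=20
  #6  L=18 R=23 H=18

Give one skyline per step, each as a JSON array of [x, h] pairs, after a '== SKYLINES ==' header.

== SKYLINES ==
[[44,12],[49,0]]
[[2,16],[11,0],[44,12],[49,0]]
[[2,16],[11,0],[44,12],[49,0]]
[[2,16],[11,0],[44,14],[48,12],[49,0]]
[[2,16],[11,0],[31,20],[32,0],[44,14],[48,12],[49,0]]
[[2,16],[11,0],[18,18],[23,0],[31,20],[32,0],[44,14],[48,12],[49,0]]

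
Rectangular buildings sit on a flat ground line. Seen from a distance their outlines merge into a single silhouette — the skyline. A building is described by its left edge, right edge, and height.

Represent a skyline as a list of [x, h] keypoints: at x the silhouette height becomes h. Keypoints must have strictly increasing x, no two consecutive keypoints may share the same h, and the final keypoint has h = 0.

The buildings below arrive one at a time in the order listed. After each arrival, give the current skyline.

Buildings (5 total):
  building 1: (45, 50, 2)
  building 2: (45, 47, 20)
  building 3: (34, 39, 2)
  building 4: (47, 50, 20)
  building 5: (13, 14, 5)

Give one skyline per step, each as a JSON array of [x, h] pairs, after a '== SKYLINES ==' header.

== SKYLINES ==
[[45,2],[50,0]]
[[45,20],[47,2],[50,0]]
[[34,2],[39,0],[45,20],[47,2],[50,0]]
[[34,2],[39,0],[45,20],[50,0]]
[[13,5],[14,0],[34,2],[39,0],[45,20],[50,0]]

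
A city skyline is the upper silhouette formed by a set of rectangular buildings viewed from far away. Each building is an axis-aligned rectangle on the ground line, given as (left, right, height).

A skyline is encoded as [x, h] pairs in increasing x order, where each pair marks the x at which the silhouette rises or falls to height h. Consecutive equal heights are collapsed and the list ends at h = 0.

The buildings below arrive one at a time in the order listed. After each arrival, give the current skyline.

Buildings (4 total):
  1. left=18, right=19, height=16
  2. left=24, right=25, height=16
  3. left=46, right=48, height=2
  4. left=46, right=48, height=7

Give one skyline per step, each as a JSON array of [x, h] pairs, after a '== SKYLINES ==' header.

== SKYLINES ==
[[18,16],[19,0]]
[[18,16],[19,0],[24,16],[25,0]]
[[18,16],[19,0],[24,16],[25,0],[46,2],[48,0]]
[[18,16],[19,0],[24,16],[25,0],[46,7],[48,0]]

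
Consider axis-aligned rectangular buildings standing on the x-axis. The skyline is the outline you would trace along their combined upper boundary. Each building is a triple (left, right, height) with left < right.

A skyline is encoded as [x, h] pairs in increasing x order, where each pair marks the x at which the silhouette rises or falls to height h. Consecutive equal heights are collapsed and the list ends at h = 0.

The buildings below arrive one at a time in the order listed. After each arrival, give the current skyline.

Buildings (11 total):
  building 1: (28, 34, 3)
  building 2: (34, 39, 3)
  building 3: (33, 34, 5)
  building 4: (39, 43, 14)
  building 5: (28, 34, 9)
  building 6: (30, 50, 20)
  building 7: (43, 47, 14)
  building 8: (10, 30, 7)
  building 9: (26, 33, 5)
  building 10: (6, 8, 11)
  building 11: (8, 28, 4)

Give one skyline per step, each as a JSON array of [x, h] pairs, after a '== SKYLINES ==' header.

== SKYLINES ==
[[28,3],[34,0]]
[[28,3],[39,0]]
[[28,3],[33,5],[34,3],[39,0]]
[[28,3],[33,5],[34,3],[39,14],[43,0]]
[[28,9],[34,3],[39,14],[43,0]]
[[28,9],[30,20],[50,0]]
[[28,9],[30,20],[50,0]]
[[10,7],[28,9],[30,20],[50,0]]
[[10,7],[28,9],[30,20],[50,0]]
[[6,11],[8,0],[10,7],[28,9],[30,20],[50,0]]
[[6,11],[8,4],[10,7],[28,9],[30,20],[50,0]]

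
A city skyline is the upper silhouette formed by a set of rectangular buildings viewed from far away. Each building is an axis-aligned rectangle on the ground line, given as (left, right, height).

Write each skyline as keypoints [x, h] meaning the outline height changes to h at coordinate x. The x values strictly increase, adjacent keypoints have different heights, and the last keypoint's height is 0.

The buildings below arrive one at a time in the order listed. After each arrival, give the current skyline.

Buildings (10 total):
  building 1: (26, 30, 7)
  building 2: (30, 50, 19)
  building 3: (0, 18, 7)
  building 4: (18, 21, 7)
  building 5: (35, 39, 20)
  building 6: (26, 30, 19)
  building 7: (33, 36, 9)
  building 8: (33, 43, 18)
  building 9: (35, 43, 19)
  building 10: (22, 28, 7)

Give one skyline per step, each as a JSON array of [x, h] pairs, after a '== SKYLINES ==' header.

== SKYLINES ==
[[26,7],[30,0]]
[[26,7],[30,19],[50,0]]
[[0,7],[18,0],[26,7],[30,19],[50,0]]
[[0,7],[21,0],[26,7],[30,19],[50,0]]
[[0,7],[21,0],[26,7],[30,19],[35,20],[39,19],[50,0]]
[[0,7],[21,0],[26,19],[35,20],[39,19],[50,0]]
[[0,7],[21,0],[26,19],[35,20],[39,19],[50,0]]
[[0,7],[21,0],[26,19],[35,20],[39,19],[50,0]]
[[0,7],[21,0],[26,19],[35,20],[39,19],[50,0]]
[[0,7],[21,0],[22,7],[26,19],[35,20],[39,19],[50,0]]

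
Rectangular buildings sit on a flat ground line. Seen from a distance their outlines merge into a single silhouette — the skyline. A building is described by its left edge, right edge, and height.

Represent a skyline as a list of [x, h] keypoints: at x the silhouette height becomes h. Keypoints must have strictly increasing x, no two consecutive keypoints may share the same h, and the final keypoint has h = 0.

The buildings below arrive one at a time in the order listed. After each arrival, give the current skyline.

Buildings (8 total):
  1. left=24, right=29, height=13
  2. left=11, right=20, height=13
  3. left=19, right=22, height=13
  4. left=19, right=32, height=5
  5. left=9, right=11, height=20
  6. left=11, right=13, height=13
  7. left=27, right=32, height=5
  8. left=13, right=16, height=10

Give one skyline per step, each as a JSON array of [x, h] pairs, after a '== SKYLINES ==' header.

== SKYLINES ==
[[24,13],[29,0]]
[[11,13],[20,0],[24,13],[29,0]]
[[11,13],[22,0],[24,13],[29,0]]
[[11,13],[22,5],[24,13],[29,5],[32,0]]
[[9,20],[11,13],[22,5],[24,13],[29,5],[32,0]]
[[9,20],[11,13],[22,5],[24,13],[29,5],[32,0]]
[[9,20],[11,13],[22,5],[24,13],[29,5],[32,0]]
[[9,20],[11,13],[22,5],[24,13],[29,5],[32,0]]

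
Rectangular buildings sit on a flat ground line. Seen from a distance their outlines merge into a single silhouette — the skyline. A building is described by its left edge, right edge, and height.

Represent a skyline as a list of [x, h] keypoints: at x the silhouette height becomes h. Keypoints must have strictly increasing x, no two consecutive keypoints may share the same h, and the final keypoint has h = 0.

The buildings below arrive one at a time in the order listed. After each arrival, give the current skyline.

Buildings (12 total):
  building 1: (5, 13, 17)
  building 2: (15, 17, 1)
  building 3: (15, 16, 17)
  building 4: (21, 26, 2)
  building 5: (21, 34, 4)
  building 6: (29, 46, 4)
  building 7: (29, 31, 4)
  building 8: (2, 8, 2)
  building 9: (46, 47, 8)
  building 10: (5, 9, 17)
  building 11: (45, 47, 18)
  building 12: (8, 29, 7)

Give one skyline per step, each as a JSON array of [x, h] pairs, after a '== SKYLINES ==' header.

== SKYLINES ==
[[5,17],[13,0]]
[[5,17],[13,0],[15,1],[17,0]]
[[5,17],[13,0],[15,17],[16,1],[17,0]]
[[5,17],[13,0],[15,17],[16,1],[17,0],[21,2],[26,0]]
[[5,17],[13,0],[15,17],[16,1],[17,0],[21,4],[34,0]]
[[5,17],[13,0],[15,17],[16,1],[17,0],[21,4],[46,0]]
[[5,17],[13,0],[15,17],[16,1],[17,0],[21,4],[46,0]]
[[2,2],[5,17],[13,0],[15,17],[16,1],[17,0],[21,4],[46,0]]
[[2,2],[5,17],[13,0],[15,17],[16,1],[17,0],[21,4],[46,8],[47,0]]
[[2,2],[5,17],[13,0],[15,17],[16,1],[17,0],[21,4],[46,8],[47,0]]
[[2,2],[5,17],[13,0],[15,17],[16,1],[17,0],[21,4],[45,18],[47,0]]
[[2,2],[5,17],[13,7],[15,17],[16,7],[29,4],[45,18],[47,0]]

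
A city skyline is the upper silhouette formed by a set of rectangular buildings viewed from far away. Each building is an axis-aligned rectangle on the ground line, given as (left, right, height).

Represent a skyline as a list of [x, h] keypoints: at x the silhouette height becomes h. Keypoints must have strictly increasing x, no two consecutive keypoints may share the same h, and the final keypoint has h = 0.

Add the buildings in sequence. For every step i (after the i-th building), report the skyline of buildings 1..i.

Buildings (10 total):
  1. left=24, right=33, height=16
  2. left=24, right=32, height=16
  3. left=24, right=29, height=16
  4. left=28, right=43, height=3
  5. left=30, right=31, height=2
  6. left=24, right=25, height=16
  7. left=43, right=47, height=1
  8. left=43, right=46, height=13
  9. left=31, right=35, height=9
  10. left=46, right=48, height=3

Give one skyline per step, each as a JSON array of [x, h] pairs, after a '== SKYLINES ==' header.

== SKYLINES ==
[[24,16],[33,0]]
[[24,16],[33,0]]
[[24,16],[33,0]]
[[24,16],[33,3],[43,0]]
[[24,16],[33,3],[43,0]]
[[24,16],[33,3],[43,0]]
[[24,16],[33,3],[43,1],[47,0]]
[[24,16],[33,3],[43,13],[46,1],[47,0]]
[[24,16],[33,9],[35,3],[43,13],[46,1],[47,0]]
[[24,16],[33,9],[35,3],[43,13],[46,3],[48,0]]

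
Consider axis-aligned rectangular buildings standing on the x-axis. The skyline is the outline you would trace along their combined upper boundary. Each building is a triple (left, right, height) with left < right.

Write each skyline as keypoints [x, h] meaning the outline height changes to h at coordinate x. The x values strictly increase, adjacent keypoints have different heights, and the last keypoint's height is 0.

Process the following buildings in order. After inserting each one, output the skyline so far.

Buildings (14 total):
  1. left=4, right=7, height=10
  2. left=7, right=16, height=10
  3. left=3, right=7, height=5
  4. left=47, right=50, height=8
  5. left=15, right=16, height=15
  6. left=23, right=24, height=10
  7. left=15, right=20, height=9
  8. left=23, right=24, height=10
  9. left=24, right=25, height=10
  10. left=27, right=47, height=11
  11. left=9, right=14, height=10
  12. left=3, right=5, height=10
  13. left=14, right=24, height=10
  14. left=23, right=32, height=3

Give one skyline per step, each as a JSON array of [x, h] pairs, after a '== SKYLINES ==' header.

== SKYLINES ==
[[4,10],[7,0]]
[[4,10],[16,0]]
[[3,5],[4,10],[16,0]]
[[3,5],[4,10],[16,0],[47,8],[50,0]]
[[3,5],[4,10],[15,15],[16,0],[47,8],[50,0]]
[[3,5],[4,10],[15,15],[16,0],[23,10],[24,0],[47,8],[50,0]]
[[3,5],[4,10],[15,15],[16,9],[20,0],[23,10],[24,0],[47,8],[50,0]]
[[3,5],[4,10],[15,15],[16,9],[20,0],[23,10],[24,0],[47,8],[50,0]]
[[3,5],[4,10],[15,15],[16,9],[20,0],[23,10],[25,0],[47,8],[50,0]]
[[3,5],[4,10],[15,15],[16,9],[20,0],[23,10],[25,0],[27,11],[47,8],[50,0]]
[[3,5],[4,10],[15,15],[16,9],[20,0],[23,10],[25,0],[27,11],[47,8],[50,0]]
[[3,10],[15,15],[16,9],[20,0],[23,10],[25,0],[27,11],[47,8],[50,0]]
[[3,10],[15,15],[16,10],[25,0],[27,11],[47,8],[50,0]]
[[3,10],[15,15],[16,10],[25,3],[27,11],[47,8],[50,0]]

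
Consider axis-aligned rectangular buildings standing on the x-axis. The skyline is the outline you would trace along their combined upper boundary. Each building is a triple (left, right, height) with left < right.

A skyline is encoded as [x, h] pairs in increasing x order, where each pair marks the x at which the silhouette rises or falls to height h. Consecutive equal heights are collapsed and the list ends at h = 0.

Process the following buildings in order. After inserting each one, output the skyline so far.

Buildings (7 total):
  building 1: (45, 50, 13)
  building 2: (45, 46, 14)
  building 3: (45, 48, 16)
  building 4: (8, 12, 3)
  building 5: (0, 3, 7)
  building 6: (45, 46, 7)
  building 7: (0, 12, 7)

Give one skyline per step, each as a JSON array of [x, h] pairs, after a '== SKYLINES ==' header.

== SKYLINES ==
[[45,13],[50,0]]
[[45,14],[46,13],[50,0]]
[[45,16],[48,13],[50,0]]
[[8,3],[12,0],[45,16],[48,13],[50,0]]
[[0,7],[3,0],[8,3],[12,0],[45,16],[48,13],[50,0]]
[[0,7],[3,0],[8,3],[12,0],[45,16],[48,13],[50,0]]
[[0,7],[12,0],[45,16],[48,13],[50,0]]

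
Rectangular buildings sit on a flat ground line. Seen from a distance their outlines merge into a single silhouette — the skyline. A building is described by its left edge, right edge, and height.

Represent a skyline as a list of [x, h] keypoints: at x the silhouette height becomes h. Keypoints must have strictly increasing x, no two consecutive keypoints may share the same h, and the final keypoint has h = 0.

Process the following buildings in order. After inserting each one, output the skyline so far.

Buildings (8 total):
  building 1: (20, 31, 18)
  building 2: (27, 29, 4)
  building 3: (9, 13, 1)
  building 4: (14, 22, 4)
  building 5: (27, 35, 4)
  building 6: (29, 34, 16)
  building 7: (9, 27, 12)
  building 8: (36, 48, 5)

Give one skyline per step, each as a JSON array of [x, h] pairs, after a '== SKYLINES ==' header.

== SKYLINES ==
[[20,18],[31,0]]
[[20,18],[31,0]]
[[9,1],[13,0],[20,18],[31,0]]
[[9,1],[13,0],[14,4],[20,18],[31,0]]
[[9,1],[13,0],[14,4],[20,18],[31,4],[35,0]]
[[9,1],[13,0],[14,4],[20,18],[31,16],[34,4],[35,0]]
[[9,12],[20,18],[31,16],[34,4],[35,0]]
[[9,12],[20,18],[31,16],[34,4],[35,0],[36,5],[48,0]]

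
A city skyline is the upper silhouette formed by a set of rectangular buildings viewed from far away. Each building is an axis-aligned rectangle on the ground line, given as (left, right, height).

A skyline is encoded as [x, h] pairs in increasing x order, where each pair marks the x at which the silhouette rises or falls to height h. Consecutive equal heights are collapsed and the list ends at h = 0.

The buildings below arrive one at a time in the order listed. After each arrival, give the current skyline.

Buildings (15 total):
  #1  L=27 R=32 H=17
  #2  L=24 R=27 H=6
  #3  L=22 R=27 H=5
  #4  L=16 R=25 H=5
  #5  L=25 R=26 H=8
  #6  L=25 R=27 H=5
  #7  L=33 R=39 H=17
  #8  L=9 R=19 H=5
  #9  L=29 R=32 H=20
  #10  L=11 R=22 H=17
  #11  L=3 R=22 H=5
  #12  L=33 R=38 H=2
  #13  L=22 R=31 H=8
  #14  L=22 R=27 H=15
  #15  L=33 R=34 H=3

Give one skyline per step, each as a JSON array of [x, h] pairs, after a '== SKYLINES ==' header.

== SKYLINES ==
[[27,17],[32,0]]
[[24,6],[27,17],[32,0]]
[[22,5],[24,6],[27,17],[32,0]]
[[16,5],[24,6],[27,17],[32,0]]
[[16,5],[24,6],[25,8],[26,6],[27,17],[32,0]]
[[16,5],[24,6],[25,8],[26,6],[27,17],[32,0]]
[[16,5],[24,6],[25,8],[26,6],[27,17],[32,0],[33,17],[39,0]]
[[9,5],[24,6],[25,8],[26,6],[27,17],[32,0],[33,17],[39,0]]
[[9,5],[24,6],[25,8],[26,6],[27,17],[29,20],[32,0],[33,17],[39,0]]
[[9,5],[11,17],[22,5],[24,6],[25,8],[26,6],[27,17],[29,20],[32,0],[33,17],[39,0]]
[[3,5],[11,17],[22,5],[24,6],[25,8],[26,6],[27,17],[29,20],[32,0],[33,17],[39,0]]
[[3,5],[11,17],[22,5],[24,6],[25,8],[26,6],[27,17],[29,20],[32,0],[33,17],[39,0]]
[[3,5],[11,17],[22,8],[27,17],[29,20],[32,0],[33,17],[39,0]]
[[3,5],[11,17],[22,15],[27,17],[29,20],[32,0],[33,17],[39,0]]
[[3,5],[11,17],[22,15],[27,17],[29,20],[32,0],[33,17],[39,0]]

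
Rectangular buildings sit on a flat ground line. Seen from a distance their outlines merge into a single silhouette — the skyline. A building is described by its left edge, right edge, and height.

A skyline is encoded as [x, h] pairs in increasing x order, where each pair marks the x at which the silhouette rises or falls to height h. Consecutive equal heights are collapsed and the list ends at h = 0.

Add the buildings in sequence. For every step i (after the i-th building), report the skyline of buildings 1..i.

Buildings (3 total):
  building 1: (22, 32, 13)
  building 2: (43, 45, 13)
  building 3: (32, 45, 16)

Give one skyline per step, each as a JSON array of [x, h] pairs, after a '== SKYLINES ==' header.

== SKYLINES ==
[[22,13],[32,0]]
[[22,13],[32,0],[43,13],[45,0]]
[[22,13],[32,16],[45,0]]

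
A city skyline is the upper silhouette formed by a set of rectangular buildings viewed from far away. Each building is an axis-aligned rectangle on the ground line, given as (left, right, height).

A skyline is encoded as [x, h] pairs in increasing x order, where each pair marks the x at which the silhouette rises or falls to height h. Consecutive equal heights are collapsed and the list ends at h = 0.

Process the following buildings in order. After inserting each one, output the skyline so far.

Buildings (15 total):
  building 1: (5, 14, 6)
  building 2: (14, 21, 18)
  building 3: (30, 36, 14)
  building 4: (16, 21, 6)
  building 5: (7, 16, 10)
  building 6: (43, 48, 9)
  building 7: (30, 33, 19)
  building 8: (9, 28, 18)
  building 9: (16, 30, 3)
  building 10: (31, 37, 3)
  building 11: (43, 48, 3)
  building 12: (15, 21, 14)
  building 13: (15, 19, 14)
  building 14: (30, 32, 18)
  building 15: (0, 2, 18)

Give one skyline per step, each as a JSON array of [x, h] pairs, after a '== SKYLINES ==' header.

== SKYLINES ==
[[5,6],[14,0]]
[[5,6],[14,18],[21,0]]
[[5,6],[14,18],[21,0],[30,14],[36,0]]
[[5,6],[14,18],[21,0],[30,14],[36,0]]
[[5,6],[7,10],[14,18],[21,0],[30,14],[36,0]]
[[5,6],[7,10],[14,18],[21,0],[30,14],[36,0],[43,9],[48,0]]
[[5,6],[7,10],[14,18],[21,0],[30,19],[33,14],[36,0],[43,9],[48,0]]
[[5,6],[7,10],[9,18],[28,0],[30,19],[33,14],[36,0],[43,9],[48,0]]
[[5,6],[7,10],[9,18],[28,3],[30,19],[33,14],[36,0],[43,9],[48,0]]
[[5,6],[7,10],[9,18],[28,3],[30,19],[33,14],[36,3],[37,0],[43,9],[48,0]]
[[5,6],[7,10],[9,18],[28,3],[30,19],[33,14],[36,3],[37,0],[43,9],[48,0]]
[[5,6],[7,10],[9,18],[28,3],[30,19],[33,14],[36,3],[37,0],[43,9],[48,0]]
[[5,6],[7,10],[9,18],[28,3],[30,19],[33,14],[36,3],[37,0],[43,9],[48,0]]
[[5,6],[7,10],[9,18],[28,3],[30,19],[33,14],[36,3],[37,0],[43,9],[48,0]]
[[0,18],[2,0],[5,6],[7,10],[9,18],[28,3],[30,19],[33,14],[36,3],[37,0],[43,9],[48,0]]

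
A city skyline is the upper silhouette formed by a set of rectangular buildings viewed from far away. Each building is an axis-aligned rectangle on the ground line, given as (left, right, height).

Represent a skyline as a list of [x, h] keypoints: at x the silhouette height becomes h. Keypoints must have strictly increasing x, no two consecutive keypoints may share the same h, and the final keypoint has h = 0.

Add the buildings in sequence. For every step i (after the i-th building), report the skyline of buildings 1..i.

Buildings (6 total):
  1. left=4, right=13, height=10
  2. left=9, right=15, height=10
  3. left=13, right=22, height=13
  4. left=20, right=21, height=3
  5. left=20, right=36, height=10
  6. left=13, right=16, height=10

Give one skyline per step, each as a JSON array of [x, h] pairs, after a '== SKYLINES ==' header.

== SKYLINES ==
[[4,10],[13,0]]
[[4,10],[15,0]]
[[4,10],[13,13],[22,0]]
[[4,10],[13,13],[22,0]]
[[4,10],[13,13],[22,10],[36,0]]
[[4,10],[13,13],[22,10],[36,0]]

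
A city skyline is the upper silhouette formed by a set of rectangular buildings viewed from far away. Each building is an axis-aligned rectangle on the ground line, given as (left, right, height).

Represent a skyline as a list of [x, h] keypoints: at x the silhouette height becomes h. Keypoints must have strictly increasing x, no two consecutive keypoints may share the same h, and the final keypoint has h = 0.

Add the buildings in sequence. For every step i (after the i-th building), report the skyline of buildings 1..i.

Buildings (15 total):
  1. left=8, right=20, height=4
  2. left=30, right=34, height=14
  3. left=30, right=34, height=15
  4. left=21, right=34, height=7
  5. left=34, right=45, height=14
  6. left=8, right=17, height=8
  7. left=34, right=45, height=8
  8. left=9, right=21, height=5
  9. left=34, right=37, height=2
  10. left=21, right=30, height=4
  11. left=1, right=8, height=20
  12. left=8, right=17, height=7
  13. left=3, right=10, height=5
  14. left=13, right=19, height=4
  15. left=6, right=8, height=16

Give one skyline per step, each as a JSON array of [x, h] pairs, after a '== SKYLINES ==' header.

== SKYLINES ==
[[8,4],[20,0]]
[[8,4],[20,0],[30,14],[34,0]]
[[8,4],[20,0],[30,15],[34,0]]
[[8,4],[20,0],[21,7],[30,15],[34,0]]
[[8,4],[20,0],[21,7],[30,15],[34,14],[45,0]]
[[8,8],[17,4],[20,0],[21,7],[30,15],[34,14],[45,0]]
[[8,8],[17,4],[20,0],[21,7],[30,15],[34,14],[45,0]]
[[8,8],[17,5],[21,7],[30,15],[34,14],[45,0]]
[[8,8],[17,5],[21,7],[30,15],[34,14],[45,0]]
[[8,8],[17,5],[21,7],[30,15],[34,14],[45,0]]
[[1,20],[8,8],[17,5],[21,7],[30,15],[34,14],[45,0]]
[[1,20],[8,8],[17,5],[21,7],[30,15],[34,14],[45,0]]
[[1,20],[8,8],[17,5],[21,7],[30,15],[34,14],[45,0]]
[[1,20],[8,8],[17,5],[21,7],[30,15],[34,14],[45,0]]
[[1,20],[8,8],[17,5],[21,7],[30,15],[34,14],[45,0]]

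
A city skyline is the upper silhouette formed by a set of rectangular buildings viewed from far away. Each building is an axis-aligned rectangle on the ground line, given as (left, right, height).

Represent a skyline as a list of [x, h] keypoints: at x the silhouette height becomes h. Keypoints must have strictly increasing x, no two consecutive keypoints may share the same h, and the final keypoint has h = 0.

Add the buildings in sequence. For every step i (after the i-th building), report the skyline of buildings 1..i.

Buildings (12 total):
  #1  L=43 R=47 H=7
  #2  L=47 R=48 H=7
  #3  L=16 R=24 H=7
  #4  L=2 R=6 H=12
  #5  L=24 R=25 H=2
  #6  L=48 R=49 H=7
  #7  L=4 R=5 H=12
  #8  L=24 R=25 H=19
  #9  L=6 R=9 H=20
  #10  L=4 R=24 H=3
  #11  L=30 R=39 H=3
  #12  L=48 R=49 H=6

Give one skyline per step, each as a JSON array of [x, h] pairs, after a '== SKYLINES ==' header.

== SKYLINES ==
[[43,7],[47,0]]
[[43,7],[48,0]]
[[16,7],[24,0],[43,7],[48,0]]
[[2,12],[6,0],[16,7],[24,0],[43,7],[48,0]]
[[2,12],[6,0],[16,7],[24,2],[25,0],[43,7],[48,0]]
[[2,12],[6,0],[16,7],[24,2],[25,0],[43,7],[49,0]]
[[2,12],[6,0],[16,7],[24,2],[25,0],[43,7],[49,0]]
[[2,12],[6,0],[16,7],[24,19],[25,0],[43,7],[49,0]]
[[2,12],[6,20],[9,0],[16,7],[24,19],[25,0],[43,7],[49,0]]
[[2,12],[6,20],[9,3],[16,7],[24,19],[25,0],[43,7],[49,0]]
[[2,12],[6,20],[9,3],[16,7],[24,19],[25,0],[30,3],[39,0],[43,7],[49,0]]
[[2,12],[6,20],[9,3],[16,7],[24,19],[25,0],[30,3],[39,0],[43,7],[49,0]]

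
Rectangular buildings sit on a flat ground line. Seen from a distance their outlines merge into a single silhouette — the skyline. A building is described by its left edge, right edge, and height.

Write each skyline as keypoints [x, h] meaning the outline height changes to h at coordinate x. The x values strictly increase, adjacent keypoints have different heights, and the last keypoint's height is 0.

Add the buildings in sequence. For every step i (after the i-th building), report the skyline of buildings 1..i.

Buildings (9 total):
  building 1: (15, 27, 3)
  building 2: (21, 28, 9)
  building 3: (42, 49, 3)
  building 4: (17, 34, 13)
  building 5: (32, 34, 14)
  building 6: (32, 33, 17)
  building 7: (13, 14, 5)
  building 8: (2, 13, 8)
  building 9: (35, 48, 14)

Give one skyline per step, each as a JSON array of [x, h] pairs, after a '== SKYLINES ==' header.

== SKYLINES ==
[[15,3],[27,0]]
[[15,3],[21,9],[28,0]]
[[15,3],[21,9],[28,0],[42,3],[49,0]]
[[15,3],[17,13],[34,0],[42,3],[49,0]]
[[15,3],[17,13],[32,14],[34,0],[42,3],[49,0]]
[[15,3],[17,13],[32,17],[33,14],[34,0],[42,3],[49,0]]
[[13,5],[14,0],[15,3],[17,13],[32,17],[33,14],[34,0],[42,3],[49,0]]
[[2,8],[13,5],[14,0],[15,3],[17,13],[32,17],[33,14],[34,0],[42,3],[49,0]]
[[2,8],[13,5],[14,0],[15,3],[17,13],[32,17],[33,14],[34,0],[35,14],[48,3],[49,0]]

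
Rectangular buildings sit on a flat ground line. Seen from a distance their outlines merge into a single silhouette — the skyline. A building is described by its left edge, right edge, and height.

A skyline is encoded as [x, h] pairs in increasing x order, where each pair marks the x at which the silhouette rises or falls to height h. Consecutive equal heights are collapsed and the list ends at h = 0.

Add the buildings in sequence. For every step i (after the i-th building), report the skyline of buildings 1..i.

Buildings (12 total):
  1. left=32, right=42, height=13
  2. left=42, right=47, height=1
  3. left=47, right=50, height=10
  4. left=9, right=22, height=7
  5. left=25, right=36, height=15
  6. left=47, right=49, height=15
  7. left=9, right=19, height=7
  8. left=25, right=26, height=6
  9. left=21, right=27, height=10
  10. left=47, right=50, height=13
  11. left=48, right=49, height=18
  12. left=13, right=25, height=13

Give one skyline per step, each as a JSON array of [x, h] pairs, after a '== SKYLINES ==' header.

== SKYLINES ==
[[32,13],[42,0]]
[[32,13],[42,1],[47,0]]
[[32,13],[42,1],[47,10],[50,0]]
[[9,7],[22,0],[32,13],[42,1],[47,10],[50,0]]
[[9,7],[22,0],[25,15],[36,13],[42,1],[47,10],[50,0]]
[[9,7],[22,0],[25,15],[36,13],[42,1],[47,15],[49,10],[50,0]]
[[9,7],[22,0],[25,15],[36,13],[42,1],[47,15],[49,10],[50,0]]
[[9,7],[22,0],[25,15],[36,13],[42,1],[47,15],[49,10],[50,0]]
[[9,7],[21,10],[25,15],[36,13],[42,1],[47,15],[49,10],[50,0]]
[[9,7],[21,10],[25,15],[36,13],[42,1],[47,15],[49,13],[50,0]]
[[9,7],[21,10],[25,15],[36,13],[42,1],[47,15],[48,18],[49,13],[50,0]]
[[9,7],[13,13],[25,15],[36,13],[42,1],[47,15],[48,18],[49,13],[50,0]]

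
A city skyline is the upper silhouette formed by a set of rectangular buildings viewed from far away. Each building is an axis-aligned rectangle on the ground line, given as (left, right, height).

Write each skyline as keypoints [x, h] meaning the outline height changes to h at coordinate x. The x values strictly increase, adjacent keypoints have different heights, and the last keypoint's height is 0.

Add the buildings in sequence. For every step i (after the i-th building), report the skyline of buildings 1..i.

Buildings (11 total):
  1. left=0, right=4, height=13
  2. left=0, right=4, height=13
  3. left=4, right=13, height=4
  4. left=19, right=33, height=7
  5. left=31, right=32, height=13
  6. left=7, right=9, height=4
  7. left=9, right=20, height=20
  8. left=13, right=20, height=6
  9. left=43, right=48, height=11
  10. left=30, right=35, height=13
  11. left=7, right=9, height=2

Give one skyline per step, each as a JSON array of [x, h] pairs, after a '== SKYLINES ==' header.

== SKYLINES ==
[[0,13],[4,0]]
[[0,13],[4,0]]
[[0,13],[4,4],[13,0]]
[[0,13],[4,4],[13,0],[19,7],[33,0]]
[[0,13],[4,4],[13,0],[19,7],[31,13],[32,7],[33,0]]
[[0,13],[4,4],[13,0],[19,7],[31,13],[32,7],[33,0]]
[[0,13],[4,4],[9,20],[20,7],[31,13],[32,7],[33,0]]
[[0,13],[4,4],[9,20],[20,7],[31,13],[32,7],[33,0]]
[[0,13],[4,4],[9,20],[20,7],[31,13],[32,7],[33,0],[43,11],[48,0]]
[[0,13],[4,4],[9,20],[20,7],[30,13],[35,0],[43,11],[48,0]]
[[0,13],[4,4],[9,20],[20,7],[30,13],[35,0],[43,11],[48,0]]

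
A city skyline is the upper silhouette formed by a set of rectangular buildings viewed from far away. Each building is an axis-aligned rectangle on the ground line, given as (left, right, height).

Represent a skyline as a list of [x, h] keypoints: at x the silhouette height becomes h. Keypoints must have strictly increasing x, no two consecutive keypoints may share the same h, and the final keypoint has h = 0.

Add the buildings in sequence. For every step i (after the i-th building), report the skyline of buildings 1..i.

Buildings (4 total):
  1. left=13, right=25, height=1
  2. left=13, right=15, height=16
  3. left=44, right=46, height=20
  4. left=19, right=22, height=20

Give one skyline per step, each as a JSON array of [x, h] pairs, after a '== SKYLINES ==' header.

== SKYLINES ==
[[13,1],[25,0]]
[[13,16],[15,1],[25,0]]
[[13,16],[15,1],[25,0],[44,20],[46,0]]
[[13,16],[15,1],[19,20],[22,1],[25,0],[44,20],[46,0]]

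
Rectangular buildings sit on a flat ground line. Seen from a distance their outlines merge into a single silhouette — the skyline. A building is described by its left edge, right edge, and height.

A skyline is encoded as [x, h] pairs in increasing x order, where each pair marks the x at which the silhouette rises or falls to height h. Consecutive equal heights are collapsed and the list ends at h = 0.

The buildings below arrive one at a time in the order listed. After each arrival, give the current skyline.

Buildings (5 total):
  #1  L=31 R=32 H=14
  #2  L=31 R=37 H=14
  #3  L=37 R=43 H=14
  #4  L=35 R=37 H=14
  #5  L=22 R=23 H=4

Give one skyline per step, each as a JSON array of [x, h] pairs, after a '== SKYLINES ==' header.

== SKYLINES ==
[[31,14],[32,0]]
[[31,14],[37,0]]
[[31,14],[43,0]]
[[31,14],[43,0]]
[[22,4],[23,0],[31,14],[43,0]]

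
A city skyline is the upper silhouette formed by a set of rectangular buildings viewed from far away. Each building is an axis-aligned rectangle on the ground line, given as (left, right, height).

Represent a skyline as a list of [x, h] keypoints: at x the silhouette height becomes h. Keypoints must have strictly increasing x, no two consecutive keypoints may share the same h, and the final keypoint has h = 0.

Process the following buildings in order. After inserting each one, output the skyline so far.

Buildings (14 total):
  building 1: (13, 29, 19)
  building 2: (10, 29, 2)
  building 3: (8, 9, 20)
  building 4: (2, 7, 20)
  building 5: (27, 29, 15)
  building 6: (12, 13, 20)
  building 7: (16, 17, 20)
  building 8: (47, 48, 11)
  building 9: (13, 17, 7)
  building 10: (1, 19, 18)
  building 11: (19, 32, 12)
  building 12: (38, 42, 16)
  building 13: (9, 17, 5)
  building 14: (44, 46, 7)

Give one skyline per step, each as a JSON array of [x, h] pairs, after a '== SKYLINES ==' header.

== SKYLINES ==
[[13,19],[29,0]]
[[10,2],[13,19],[29,0]]
[[8,20],[9,0],[10,2],[13,19],[29,0]]
[[2,20],[7,0],[8,20],[9,0],[10,2],[13,19],[29,0]]
[[2,20],[7,0],[8,20],[9,0],[10,2],[13,19],[29,0]]
[[2,20],[7,0],[8,20],[9,0],[10,2],[12,20],[13,19],[29,0]]
[[2,20],[7,0],[8,20],[9,0],[10,2],[12,20],[13,19],[16,20],[17,19],[29,0]]
[[2,20],[7,0],[8,20],[9,0],[10,2],[12,20],[13,19],[16,20],[17,19],[29,0],[47,11],[48,0]]
[[2,20],[7,0],[8,20],[9,0],[10,2],[12,20],[13,19],[16,20],[17,19],[29,0],[47,11],[48,0]]
[[1,18],[2,20],[7,18],[8,20],[9,18],[12,20],[13,19],[16,20],[17,19],[29,0],[47,11],[48,0]]
[[1,18],[2,20],[7,18],[8,20],[9,18],[12,20],[13,19],[16,20],[17,19],[29,12],[32,0],[47,11],[48,0]]
[[1,18],[2,20],[7,18],[8,20],[9,18],[12,20],[13,19],[16,20],[17,19],[29,12],[32,0],[38,16],[42,0],[47,11],[48,0]]
[[1,18],[2,20],[7,18],[8,20],[9,18],[12,20],[13,19],[16,20],[17,19],[29,12],[32,0],[38,16],[42,0],[47,11],[48,0]]
[[1,18],[2,20],[7,18],[8,20],[9,18],[12,20],[13,19],[16,20],[17,19],[29,12],[32,0],[38,16],[42,0],[44,7],[46,0],[47,11],[48,0]]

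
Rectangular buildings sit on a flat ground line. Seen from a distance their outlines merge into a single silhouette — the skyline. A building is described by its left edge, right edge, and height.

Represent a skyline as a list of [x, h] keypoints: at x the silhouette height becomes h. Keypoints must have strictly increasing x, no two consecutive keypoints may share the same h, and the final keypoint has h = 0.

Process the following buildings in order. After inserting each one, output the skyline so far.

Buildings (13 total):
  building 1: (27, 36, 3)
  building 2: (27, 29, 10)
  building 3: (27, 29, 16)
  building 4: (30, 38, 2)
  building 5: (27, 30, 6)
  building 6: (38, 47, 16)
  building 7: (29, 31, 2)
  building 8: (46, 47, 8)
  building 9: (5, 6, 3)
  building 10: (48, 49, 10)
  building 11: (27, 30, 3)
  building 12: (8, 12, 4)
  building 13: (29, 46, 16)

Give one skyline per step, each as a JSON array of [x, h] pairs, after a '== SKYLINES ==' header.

== SKYLINES ==
[[27,3],[36,0]]
[[27,10],[29,3],[36,0]]
[[27,16],[29,3],[36,0]]
[[27,16],[29,3],[36,2],[38,0]]
[[27,16],[29,6],[30,3],[36,2],[38,0]]
[[27,16],[29,6],[30,3],[36,2],[38,16],[47,0]]
[[27,16],[29,6],[30,3],[36,2],[38,16],[47,0]]
[[27,16],[29,6],[30,3],[36,2],[38,16],[47,0]]
[[5,3],[6,0],[27,16],[29,6],[30,3],[36,2],[38,16],[47,0]]
[[5,3],[6,0],[27,16],[29,6],[30,3],[36,2],[38,16],[47,0],[48,10],[49,0]]
[[5,3],[6,0],[27,16],[29,6],[30,3],[36,2],[38,16],[47,0],[48,10],[49,0]]
[[5,3],[6,0],[8,4],[12,0],[27,16],[29,6],[30,3],[36,2],[38,16],[47,0],[48,10],[49,0]]
[[5,3],[6,0],[8,4],[12,0],[27,16],[47,0],[48,10],[49,0]]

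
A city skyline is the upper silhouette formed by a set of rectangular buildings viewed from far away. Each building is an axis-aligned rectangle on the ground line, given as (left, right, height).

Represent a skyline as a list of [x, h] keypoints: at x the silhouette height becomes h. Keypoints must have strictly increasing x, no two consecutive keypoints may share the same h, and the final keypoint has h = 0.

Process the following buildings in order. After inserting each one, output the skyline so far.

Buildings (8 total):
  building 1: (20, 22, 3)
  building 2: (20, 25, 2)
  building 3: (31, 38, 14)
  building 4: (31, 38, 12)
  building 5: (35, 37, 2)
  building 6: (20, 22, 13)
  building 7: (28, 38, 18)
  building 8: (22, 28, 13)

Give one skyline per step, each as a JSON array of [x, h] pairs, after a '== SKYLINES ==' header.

== SKYLINES ==
[[20,3],[22,0]]
[[20,3],[22,2],[25,0]]
[[20,3],[22,2],[25,0],[31,14],[38,0]]
[[20,3],[22,2],[25,0],[31,14],[38,0]]
[[20,3],[22,2],[25,0],[31,14],[38,0]]
[[20,13],[22,2],[25,0],[31,14],[38,0]]
[[20,13],[22,2],[25,0],[28,18],[38,0]]
[[20,13],[28,18],[38,0]]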